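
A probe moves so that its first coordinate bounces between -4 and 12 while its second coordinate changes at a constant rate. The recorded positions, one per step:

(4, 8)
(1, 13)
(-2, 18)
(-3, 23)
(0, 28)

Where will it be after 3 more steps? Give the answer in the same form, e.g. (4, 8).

(9, 43)

The first coordinate travels 3 per step and bounces off the walls at -4 and 12.
  step 5: 0 → 3
  step 6: 3 → 6
  step 7: 6 → 9
The second coordinate changes by +5 each step: at step 7 it is 43.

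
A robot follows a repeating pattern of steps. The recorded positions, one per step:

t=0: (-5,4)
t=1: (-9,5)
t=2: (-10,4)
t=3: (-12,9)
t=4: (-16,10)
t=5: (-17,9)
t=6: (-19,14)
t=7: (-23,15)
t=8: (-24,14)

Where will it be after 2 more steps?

Differencing gives (-4,+1), (-1,-1), (-2,+5), (-4,+1), (-1,-1), (-2,+5), (-4,+1), (-1,-1). This is the pattern (-4,+1), (-1,-1), (-2,+5) repeated.
step 9: apply (-2,+5) → (-26,19)
step 10: apply (-4,+1) → (-30,20)

(-30,20)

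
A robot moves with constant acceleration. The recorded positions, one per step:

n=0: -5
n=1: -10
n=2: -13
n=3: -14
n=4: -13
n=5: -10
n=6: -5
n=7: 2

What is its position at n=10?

35

Successive displacements: -5, -3, -1, +1, +3, +5, +7 — each changes by +2.
step 8: 2 + 9 → 11
step 9: 11 + 11 → 22
step 10: 22 + 13 → 35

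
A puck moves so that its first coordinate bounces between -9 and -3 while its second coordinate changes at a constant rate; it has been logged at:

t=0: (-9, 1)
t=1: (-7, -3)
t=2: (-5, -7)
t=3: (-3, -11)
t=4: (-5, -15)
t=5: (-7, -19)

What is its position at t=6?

The first coordinate reflects between -9 and -3, moving 2 per step.
  step 6: -7 → -9
The second coordinate changes by -4 each step: at step 6 it is -23.

(-9, -23)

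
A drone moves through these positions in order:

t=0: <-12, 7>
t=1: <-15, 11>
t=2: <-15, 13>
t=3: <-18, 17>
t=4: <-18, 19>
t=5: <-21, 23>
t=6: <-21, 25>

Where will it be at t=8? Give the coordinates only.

Step-to-step displacements: <-3, +4>, <+0, +2>, <-3, +4>, <+0, +2>, <-3, +4>, <+0, +2> — a repeating cycle of length 2.
step 7: apply <-3, +4> → <-24, 29>
step 8: apply <+0, +2> → <-24, 31>

<-24, 31>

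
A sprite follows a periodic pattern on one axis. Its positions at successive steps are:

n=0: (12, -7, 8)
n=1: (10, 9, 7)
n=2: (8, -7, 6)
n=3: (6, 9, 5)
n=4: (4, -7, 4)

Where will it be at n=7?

First: linear, -2 per step → -2 at step 7.
Second: cycles through -7, 9 every 2 steps. Step 7 lands at position 1 of the cycle → 9.
Third: linear, -1 per step → 1 at step 7.

(-2, 9, 1)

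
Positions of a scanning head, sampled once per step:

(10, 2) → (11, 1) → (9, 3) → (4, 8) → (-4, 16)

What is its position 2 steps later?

Successive displacements: (+1, -1), (-2, +2), (-5, +5), (-8, +8) — each changes by (-3, +3).
step 5: (-4, 16) + (-11, +11) → (-15, 27)
step 6: (-15, 27) + (-14, +14) → (-29, 41)

(-29, 41)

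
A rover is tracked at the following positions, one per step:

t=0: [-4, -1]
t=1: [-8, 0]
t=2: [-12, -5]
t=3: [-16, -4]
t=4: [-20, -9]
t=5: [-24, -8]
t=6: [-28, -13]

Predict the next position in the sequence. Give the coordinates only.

[-32, -12]

Step-to-step displacements: [-4, +1], [-4, -5], [-4, +1], [-4, -5], [-4, +1], [-4, -5] — a repeating cycle of length 2.
step 7: apply [-4, +1] → [-32, -12]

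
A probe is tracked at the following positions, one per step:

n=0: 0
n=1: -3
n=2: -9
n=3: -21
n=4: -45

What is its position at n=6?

Step-to-step displacements: -3, -6, -12, -24; each is 2× the previous.
step 5: -45 − 48 → -93
step 6: -93 − 96 → -189

-189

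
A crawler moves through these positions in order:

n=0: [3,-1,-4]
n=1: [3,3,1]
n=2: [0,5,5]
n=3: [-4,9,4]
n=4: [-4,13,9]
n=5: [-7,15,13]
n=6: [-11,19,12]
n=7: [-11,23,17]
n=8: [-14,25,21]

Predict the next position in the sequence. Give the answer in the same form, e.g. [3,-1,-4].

The moves between consecutive positions are [+0,+4,+5], [-3,+2,+4], [-4,+4,-1], [+0,+4,+5], [-3,+2,+4], [-4,+4,-1], [+0,+4,+5], [-3,+2,+4]; they repeat the 3-cycle [[+0,+4,+5], [-3,+2,+4], [-4,+4,-1]].
step 9: apply [-4,+4,-1] → [-18,29,20]

[-18,29,20]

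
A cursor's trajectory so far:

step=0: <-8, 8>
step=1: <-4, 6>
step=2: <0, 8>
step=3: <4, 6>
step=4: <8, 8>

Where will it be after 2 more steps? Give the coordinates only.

<16, 8>

First: linear, +4 per step → 16 at step 6.
Second: cycles through 8, 6 every 2 steps. Step 6 lands at position 0 of the cycle → 8.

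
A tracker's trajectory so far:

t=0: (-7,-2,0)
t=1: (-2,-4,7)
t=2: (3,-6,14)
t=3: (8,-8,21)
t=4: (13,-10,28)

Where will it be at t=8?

Constant displacement of (+5,-2,+7) per step.
step 5: (13,-10,28) + (+5,-2,+7) → (18,-12,35)
step 6: (18,-12,35) + (+5,-2,+7) → (23,-14,42)
step 7: (23,-14,42) + (+5,-2,+7) → (28,-16,49)
step 8: (28,-16,49) + (+5,-2,+7) → (33,-18,56)

(33,-18,56)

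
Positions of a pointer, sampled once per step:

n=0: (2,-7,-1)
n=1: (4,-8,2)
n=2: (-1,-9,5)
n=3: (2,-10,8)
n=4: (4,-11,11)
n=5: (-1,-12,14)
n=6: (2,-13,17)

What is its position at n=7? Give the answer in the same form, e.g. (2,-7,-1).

First: cycles through 2, 4, -1 every 3 steps. Step 7 lands at position 1 of the cycle → 4.
Second: linear, -1 per step → -14 at step 7.
Third: linear, +3 per step → 20 at step 7.

(4,-14,20)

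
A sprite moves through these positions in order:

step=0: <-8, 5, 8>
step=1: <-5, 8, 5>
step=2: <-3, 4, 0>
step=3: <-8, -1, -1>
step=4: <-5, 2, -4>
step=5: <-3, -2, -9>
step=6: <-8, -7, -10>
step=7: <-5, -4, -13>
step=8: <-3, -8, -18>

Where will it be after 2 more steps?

<-5, -10, -22>

Step-to-step displacements: <+3, +3, -3>, <+2, -4, -5>, <-5, -5, -1>, <+3, +3, -3>, <+2, -4, -5>, <-5, -5, -1>, <+3, +3, -3>, <+2, -4, -5> — a repeating cycle of length 3.
step 9: apply <-5, -5, -1> → <-8, -13, -19>
step 10: apply <+3, +3, -3> → <-5, -10, -22>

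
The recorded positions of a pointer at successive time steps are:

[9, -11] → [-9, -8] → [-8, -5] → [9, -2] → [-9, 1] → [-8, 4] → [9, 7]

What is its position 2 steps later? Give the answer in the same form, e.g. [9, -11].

First: cycles through 9, -9, -8 every 3 steps. Step 8 lands at position 2 of the cycle → -8.
Second: linear, +3 per step → 13 at step 8.

[-8, 13]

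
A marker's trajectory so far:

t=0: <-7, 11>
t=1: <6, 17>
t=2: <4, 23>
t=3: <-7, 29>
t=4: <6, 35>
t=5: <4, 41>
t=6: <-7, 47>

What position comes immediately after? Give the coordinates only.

First: cycles through -7, 6, 4 every 3 steps. Step 7 lands at position 1 of the cycle → 6.
Second: linear, +6 per step → 53 at step 7.

<6, 53>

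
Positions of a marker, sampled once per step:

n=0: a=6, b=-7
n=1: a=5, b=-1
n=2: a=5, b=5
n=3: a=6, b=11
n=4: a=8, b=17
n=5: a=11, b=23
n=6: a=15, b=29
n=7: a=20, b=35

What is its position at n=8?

Successive displacements: (-1, +6), (+0, +6), (+1, +6), (+2, +6), (+3, +6), (+4, +6), (+5, +6) — each changes by (+1, +0).
step 8: a=20, b=35 + (+6, +6) → a=26, b=41

a=26, b=41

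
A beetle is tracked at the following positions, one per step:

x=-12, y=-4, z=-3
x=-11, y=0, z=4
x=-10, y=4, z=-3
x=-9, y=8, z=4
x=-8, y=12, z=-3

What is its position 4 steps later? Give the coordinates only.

x=-4, y=28, z=-3

X: linear, +1 per step → -4 at step 8.
Y: linear, +4 per step → 28 at step 8.
Z: cycles through -3, 4 every 2 steps. Step 8 lands at position 0 of the cycle → -3.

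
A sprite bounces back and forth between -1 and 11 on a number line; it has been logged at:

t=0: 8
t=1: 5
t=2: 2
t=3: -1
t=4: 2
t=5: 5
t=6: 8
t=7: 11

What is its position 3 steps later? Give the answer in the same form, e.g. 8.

2

The value reflects between -1 and 11, moving 3 per step.
  step 8: 11 → 8
  step 9: 8 → 5
  step 10: 5 → 2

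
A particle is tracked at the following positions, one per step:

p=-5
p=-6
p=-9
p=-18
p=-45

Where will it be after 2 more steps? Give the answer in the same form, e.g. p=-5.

The jumps are -1, -3, -9, -27 — a geometric progression with ratio 3.
step 5: -45 − 81 → p=-126
step 6: -126 − 243 → p=-369

p=-369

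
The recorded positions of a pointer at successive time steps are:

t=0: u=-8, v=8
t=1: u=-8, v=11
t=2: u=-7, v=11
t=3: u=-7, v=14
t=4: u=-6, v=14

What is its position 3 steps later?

The moves between consecutive positions are (+0,+3), (+1,+0), (+0,+3), (+1,+0); they repeat the 2-cycle [(+0,+3), (+1,+0)].
step 5: apply (+0,+3) → u=-6, v=17
step 6: apply (+1,+0) → u=-5, v=17
step 7: apply (+0,+3) → u=-5, v=20

u=-5, v=20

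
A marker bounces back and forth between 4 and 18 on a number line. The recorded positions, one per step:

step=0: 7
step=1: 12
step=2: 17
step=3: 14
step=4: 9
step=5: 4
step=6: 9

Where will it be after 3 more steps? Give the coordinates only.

The value travels 5 per step and bounces off the walls at 4 and 18.
  step 7: 9 → 14
  step 8: 14 → 17
  step 9: 17 → 12

12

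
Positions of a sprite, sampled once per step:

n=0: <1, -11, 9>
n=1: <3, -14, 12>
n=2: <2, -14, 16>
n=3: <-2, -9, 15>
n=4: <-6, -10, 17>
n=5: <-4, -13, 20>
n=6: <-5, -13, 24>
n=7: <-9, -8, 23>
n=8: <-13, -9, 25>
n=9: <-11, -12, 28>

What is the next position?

The moves between consecutive positions are <+2, -3, +3>, <-1, +0, +4>, <-4, +5, -1>, <-4, -1, +2>, <+2, -3, +3>, <-1, +0, +4>, <-4, +5, -1>, <-4, -1, +2>, <+2, -3, +3>; they repeat the 4-cycle [<+2, -3, +3>, <-1, +0, +4>, <-4, +5, -1>, <-4, -1, +2>].
step 10: apply <-1, +0, +4> → <-12, -12, 32>

<-12, -12, 32>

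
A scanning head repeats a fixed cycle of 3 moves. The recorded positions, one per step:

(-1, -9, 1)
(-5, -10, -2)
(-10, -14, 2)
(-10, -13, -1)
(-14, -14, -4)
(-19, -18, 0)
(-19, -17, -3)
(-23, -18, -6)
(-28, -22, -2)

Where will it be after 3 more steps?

Step-to-step displacements: (-4, -1, -3), (-5, -4, +4), (+0, +1, -3), (-4, -1, -3), (-5, -4, +4), (+0, +1, -3), (-4, -1, -3), (-5, -4, +4) — a repeating cycle of length 3.
step 9: apply (+0, +1, -3) → (-28, -21, -5)
step 10: apply (-4, -1, -3) → (-32, -22, -8)
step 11: apply (-5, -4, +4) → (-37, -26, -4)

(-37, -26, -4)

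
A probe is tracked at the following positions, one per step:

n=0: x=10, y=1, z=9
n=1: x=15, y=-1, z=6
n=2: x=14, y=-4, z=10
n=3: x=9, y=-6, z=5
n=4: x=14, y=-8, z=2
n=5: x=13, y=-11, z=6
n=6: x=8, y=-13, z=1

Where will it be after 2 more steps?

x=12, y=-18, z=2

Differencing gives (+5, -2, -3), (-1, -3, +4), (-5, -2, -5), (+5, -2, -3), (-1, -3, +4), (-5, -2, -5). This is the pattern (+5, -2, -3), (-1, -3, +4), (-5, -2, -5) repeated.
step 7: apply (+5, -2, -3) → x=13, y=-15, z=-2
step 8: apply (-1, -3, +4) → x=12, y=-18, z=2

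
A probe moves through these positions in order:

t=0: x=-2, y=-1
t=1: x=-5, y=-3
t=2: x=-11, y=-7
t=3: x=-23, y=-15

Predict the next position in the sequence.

The jumps are (-3,-2), (-6,-4), (-12,-8) — a geometric progression with ratio 2.
step 4: x=-23, y=-15 + (-24,-16) → x=-47, y=-31

x=-47, y=-31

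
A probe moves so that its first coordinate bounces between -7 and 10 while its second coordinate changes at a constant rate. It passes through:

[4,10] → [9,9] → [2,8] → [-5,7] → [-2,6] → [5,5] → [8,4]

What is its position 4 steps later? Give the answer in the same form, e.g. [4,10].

The first coordinate reflects between -7 and 10, moving 7 per step.
  step 7: 8 → 1
  step 8: 1 → -6
  step 9: -6 → -1
  step 10: -1 → 6
The second coordinate changes by -1 each step: at step 10 it is 0.

[6,0]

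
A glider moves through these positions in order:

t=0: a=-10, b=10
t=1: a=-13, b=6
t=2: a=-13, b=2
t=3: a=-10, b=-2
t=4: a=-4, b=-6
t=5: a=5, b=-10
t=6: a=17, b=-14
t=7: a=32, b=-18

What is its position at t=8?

Successive displacements: (-3,-4), (+0,-4), (+3,-4), (+6,-4), (+9,-4), (+12,-4), (+15,-4) — each changes by (+3,+0).
step 8: a=32, b=-18 + (+18,-4) → a=50, b=-22

a=50, b=-22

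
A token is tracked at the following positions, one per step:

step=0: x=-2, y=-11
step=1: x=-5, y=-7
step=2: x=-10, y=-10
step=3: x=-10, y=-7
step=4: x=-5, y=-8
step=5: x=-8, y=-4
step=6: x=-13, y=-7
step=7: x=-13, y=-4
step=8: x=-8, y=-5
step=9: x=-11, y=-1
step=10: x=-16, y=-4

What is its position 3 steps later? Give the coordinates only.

x=-14, y=2

The moves between consecutive positions are (-3,+4), (-5,-3), (+0,+3), (+5,-1), (-3,+4), (-5,-3), (+0,+3), (+5,-1), (-3,+4), (-5,-3); they repeat the 4-cycle [(-3,+4), (-5,-3), (+0,+3), (+5,-1)].
step 11: apply (+0,+3) → x=-16, y=-1
step 12: apply (+5,-1) → x=-11, y=-2
step 13: apply (-3,+4) → x=-14, y=2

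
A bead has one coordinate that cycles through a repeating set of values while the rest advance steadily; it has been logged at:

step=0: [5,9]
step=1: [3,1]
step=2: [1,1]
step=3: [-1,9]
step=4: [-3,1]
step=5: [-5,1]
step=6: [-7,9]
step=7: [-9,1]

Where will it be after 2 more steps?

The first coordinate changes by -2 each step, so at step 9 it is 5 + 9·(-2) = -13.
The second coordinate repeats the cycle [9, 1, 1] with period 3; step 9 mod 3 = 0, giving 9.

[-13,9]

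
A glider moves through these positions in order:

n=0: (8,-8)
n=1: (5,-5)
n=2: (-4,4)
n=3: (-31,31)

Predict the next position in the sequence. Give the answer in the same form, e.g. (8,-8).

Consecutive displacements (-3,+3), (-9,+9), (-27,+27) scale by a factor of 3 each step.
step 4: (-31,31) + (-81,+81) → (-112,112)

(-112,112)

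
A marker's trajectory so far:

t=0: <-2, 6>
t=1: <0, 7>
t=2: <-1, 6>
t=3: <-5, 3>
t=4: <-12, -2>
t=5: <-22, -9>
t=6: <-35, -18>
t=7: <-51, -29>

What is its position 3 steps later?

Taking differences between consecutive positions: <+2, +1>, <-1, -1>, <-4, -3>, <-7, -5>, <-10, -7>, <-13, -9>, <-16, -11>. These grow by <-3, -2> each step.
step 8: <-51, -29> + <-19, -13> → <-70, -42>
step 9: <-70, -42> + <-22, -15> → <-92, -57>
step 10: <-92, -57> + <-25, -17> → <-117, -74>

<-117, -74>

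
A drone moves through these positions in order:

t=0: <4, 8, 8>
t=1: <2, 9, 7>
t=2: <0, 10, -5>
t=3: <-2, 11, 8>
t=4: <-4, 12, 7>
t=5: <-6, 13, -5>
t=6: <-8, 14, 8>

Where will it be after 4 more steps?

The first coordinate changes by -2 each step, so at step 10 it is 4 + 10·(-2) = -16.
The second coordinate changes by +1 each step, so at step 10 it is 8 + 10·(1) = 18.
The third coordinate repeats the cycle [8, 7, -5] with period 3; step 10 mod 3 = 1, giving 7.

<-16, 18, 7>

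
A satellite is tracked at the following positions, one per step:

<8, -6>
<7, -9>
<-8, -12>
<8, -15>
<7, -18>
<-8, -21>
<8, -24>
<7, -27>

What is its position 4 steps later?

The first coordinate repeats the cycle [8, 7, -8] with period 3; step 11 mod 3 = 2, giving -8.
The second coordinate changes by -3 each step, so at step 11 it is -6 + 11·(-3) = -39.

<-8, -39>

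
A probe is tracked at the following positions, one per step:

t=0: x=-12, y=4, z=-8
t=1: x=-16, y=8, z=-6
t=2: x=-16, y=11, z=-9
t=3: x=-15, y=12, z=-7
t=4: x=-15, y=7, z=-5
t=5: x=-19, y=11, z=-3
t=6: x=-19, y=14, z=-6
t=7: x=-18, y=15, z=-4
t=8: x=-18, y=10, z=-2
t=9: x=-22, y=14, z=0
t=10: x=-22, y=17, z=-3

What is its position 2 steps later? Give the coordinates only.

Step-to-step displacements: (-4, +4, +2), (+0, +3, -3), (+1, +1, +2), (+0, -5, +2), (-4, +4, +2), (+0, +3, -3), (+1, +1, +2), (+0, -5, +2), (-4, +4, +2), (+0, +3, -3) — a repeating cycle of length 4.
step 11: apply (+1, +1, +2) → x=-21, y=18, z=-1
step 12: apply (+0, -5, +2) → x=-21, y=13, z=1

x=-21, y=13, z=1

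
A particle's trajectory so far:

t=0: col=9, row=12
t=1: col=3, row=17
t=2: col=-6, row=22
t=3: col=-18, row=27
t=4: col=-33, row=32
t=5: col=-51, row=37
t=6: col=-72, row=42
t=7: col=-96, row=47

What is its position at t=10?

Successive displacements: (-6, +5), (-9, +5), (-12, +5), (-15, +5), (-18, +5), (-21, +5), (-24, +5) — each changes by (-3, +0).
step 8: col=-96, row=47 + (-27, +5) → col=-123, row=52
step 9: col=-123, row=52 + (-30, +5) → col=-153, row=57
step 10: col=-153, row=57 + (-33, +5) → col=-186, row=62

col=-186, row=62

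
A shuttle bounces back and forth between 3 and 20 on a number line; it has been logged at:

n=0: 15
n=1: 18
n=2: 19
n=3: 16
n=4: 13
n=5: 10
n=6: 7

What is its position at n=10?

The value travels 3 per step and bounces off the walls at 3 and 20.
  step 7: 7 → 4
  step 8: 4 → 5
  step 9: 5 → 8
  step 10: 8 → 11

11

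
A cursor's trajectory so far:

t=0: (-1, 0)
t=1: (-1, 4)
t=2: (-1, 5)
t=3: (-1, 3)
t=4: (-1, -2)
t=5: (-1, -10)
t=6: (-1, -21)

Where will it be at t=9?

Taking differences between consecutive positions: (+0, +4), (+0, +1), (+0, -2), (+0, -5), (+0, -8), (+0, -11). These grow by (+0, -3) each step.
step 7: (-1, -21) + (+0, -14) → (-1, -35)
step 8: (-1, -35) + (+0, -17) → (-1, -52)
step 9: (-1, -52) + (+0, -20) → (-1, -72)

(-1, -72)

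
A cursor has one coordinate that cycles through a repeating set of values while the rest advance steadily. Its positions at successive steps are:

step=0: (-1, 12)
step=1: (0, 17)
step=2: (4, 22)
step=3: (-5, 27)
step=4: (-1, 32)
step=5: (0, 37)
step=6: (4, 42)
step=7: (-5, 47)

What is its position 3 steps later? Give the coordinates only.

(4, 62)

The first coordinate repeats the cycle [-1, 0, 4, -5] with period 4; step 10 mod 4 = 2, giving 4.
The second coordinate changes by +5 each step, so at step 10 it is 12 + 10·(5) = 62.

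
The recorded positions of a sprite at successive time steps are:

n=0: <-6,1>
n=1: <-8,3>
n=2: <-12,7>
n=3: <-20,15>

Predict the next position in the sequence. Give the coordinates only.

<-36,31>

The jumps are <-2,+2>, <-4,+4>, <-8,+8> — a geometric progression with ratio 2.
step 4: <-20,15> + <-16,+16> → <-36,31>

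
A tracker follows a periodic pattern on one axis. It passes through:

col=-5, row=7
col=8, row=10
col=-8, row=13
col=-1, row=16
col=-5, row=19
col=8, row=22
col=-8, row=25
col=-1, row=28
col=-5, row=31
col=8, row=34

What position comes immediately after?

Col: cycles through -5, 8, -8, -1 every 4 steps. Step 10 lands at position 2 of the cycle → -8.
Row: linear, +3 per step → 37 at step 10.

col=-8, row=37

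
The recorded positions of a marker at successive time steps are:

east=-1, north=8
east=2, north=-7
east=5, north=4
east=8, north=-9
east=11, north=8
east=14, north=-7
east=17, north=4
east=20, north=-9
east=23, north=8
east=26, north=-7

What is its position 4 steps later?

east=38, north=-7

The east coordinate changes by +3 each step, so at step 13 it is -1 + 13·(3) = 38.
The north coordinate repeats the cycle [8, -7, 4, -9] with period 4; step 13 mod 4 = 1, giving -7.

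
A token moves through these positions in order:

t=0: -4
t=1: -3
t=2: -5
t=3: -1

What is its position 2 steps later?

Consecutive displacements +1, -2, +4 scale by a factor of -2 each step.
step 4: -1 − 8 → -9
step 5: -9 + 16 → 7

7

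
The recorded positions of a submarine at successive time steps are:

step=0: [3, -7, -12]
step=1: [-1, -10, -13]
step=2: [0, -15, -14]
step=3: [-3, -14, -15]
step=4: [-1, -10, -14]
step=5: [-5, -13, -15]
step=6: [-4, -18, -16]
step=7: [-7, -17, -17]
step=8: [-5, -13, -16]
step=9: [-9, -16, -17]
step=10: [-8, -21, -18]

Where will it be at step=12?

The moves between consecutive positions are [-4, -3, -1], [+1, -5, -1], [-3, +1, -1], [+2, +4, +1], [-4, -3, -1], [+1, -5, -1], [-3, +1, -1], [+2, +4, +1], [-4, -3, -1], [+1, -5, -1]; they repeat the 4-cycle [[-4, -3, -1], [+1, -5, -1], [-3, +1, -1], [+2, +4, +1]].
step 11: apply [-3, +1, -1] → [-11, -20, -19]
step 12: apply [+2, +4, +1] → [-9, -16, -18]

[-9, -16, -18]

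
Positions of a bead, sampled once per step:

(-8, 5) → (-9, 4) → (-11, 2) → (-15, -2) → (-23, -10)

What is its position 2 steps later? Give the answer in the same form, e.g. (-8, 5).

(-71, -58)

The jumps are (-1, -1), (-2, -2), (-4, -4), (-8, -8) — a geometric progression with ratio 2.
step 5: (-23, -10) + (-16, -16) → (-39, -26)
step 6: (-39, -26) + (-32, -32) → (-71, -58)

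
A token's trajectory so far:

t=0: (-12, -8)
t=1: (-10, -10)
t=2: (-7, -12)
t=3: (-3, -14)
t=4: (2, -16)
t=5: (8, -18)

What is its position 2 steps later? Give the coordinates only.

First differences are (+2, -2), (+3, -2), (+4, -2), (+5, -2), (+6, -2); their common second difference is (+1, +0) (constant acceleration).
step 6: (8, -18) + (+7, -2) → (15, -20)
step 7: (15, -20) + (+8, -2) → (23, -22)

(23, -22)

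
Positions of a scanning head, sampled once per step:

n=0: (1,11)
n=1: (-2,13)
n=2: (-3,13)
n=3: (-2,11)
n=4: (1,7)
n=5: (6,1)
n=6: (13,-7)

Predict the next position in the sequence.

(22,-17)

First differences are (-3,+2), (-1,+0), (+1,-2), (+3,-4), (+5,-6), (+7,-8); their common second difference is (+2,-2) (constant acceleration).
step 7: (13,-7) + (+9,-10) → (22,-17)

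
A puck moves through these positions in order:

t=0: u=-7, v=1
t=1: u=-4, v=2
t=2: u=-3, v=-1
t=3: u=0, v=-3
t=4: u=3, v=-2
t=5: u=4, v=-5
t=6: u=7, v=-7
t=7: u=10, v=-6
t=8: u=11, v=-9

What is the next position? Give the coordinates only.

u=14, v=-11

The moves between consecutive positions are (+3,+1), (+1,-3), (+3,-2), (+3,+1), (+1,-3), (+3,-2), (+3,+1), (+1,-3); they repeat the 3-cycle [(+3,+1), (+1,-3), (+3,-2)].
step 9: apply (+3,-2) → u=14, v=-11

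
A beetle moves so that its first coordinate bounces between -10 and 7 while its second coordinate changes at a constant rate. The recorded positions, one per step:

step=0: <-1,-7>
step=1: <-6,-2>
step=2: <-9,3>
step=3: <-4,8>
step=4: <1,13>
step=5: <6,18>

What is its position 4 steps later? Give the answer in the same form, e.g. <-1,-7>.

The first coordinate travels 5 per step and bounces off the walls at -10 and 7.
  step 6: 6 → 3
  step 7: 3 → -2
  step 8: -2 → -7
  step 9: -7 → -8
The second coordinate changes by +5 each step: at step 9 it is 38.

<-8,38>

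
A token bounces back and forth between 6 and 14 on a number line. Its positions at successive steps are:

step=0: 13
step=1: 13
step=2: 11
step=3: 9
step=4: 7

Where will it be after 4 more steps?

The value reflects between 6 and 14, moving 2 per step.
  step 5: 7 → 7
  step 6: 7 → 9
  step 7: 9 → 11
  step 8: 11 → 13

13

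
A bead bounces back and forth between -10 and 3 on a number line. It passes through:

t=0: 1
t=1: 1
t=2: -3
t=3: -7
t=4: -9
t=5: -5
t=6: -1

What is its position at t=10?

-9

The value travels 4 per step and bounces off the walls at -10 and 3.
  step 7: -1 → 3
  step 8: 3 → -1
  step 9: -1 → -5
  step 10: -5 → -9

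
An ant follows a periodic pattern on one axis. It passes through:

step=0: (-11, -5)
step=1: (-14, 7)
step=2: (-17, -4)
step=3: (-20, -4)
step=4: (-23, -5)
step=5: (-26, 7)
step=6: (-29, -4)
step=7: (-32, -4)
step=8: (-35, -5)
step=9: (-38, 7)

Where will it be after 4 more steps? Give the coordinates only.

First: linear, -3 per step → -50 at step 13.
Second: cycles through -5, 7, -4, -4 every 4 steps. Step 13 lands at position 1 of the cycle → 7.

(-50, 7)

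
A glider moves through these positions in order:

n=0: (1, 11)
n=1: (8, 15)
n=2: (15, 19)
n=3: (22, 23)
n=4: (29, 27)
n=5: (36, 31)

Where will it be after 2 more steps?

Constant displacement of (+7, +4) per step.
step 6: (36, 31) + (+7, +4) → (43, 35)
step 7: (43, 35) + (+7, +4) → (50, 39)

(50, 39)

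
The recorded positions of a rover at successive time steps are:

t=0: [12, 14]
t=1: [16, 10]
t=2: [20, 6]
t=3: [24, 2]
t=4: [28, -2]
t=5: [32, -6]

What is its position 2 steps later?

Each step adds [+4, -4] to the position.
step 6: [32, -6] + [+4, -4] → [36, -10]
step 7: [36, -10] + [+4, -4] → [40, -14]

[40, -14]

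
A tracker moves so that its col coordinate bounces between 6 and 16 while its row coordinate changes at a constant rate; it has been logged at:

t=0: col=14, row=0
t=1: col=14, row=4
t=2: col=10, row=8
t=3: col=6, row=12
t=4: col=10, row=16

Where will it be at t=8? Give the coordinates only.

col=6, row=32

The col coordinate travels 4 per step and bounces off the walls at 6 and 16.
  step 5: 10 → 14
  step 6: 14 → 14
  step 7: 14 → 10
  step 8: 10 → 6
The row coordinate changes by +4 each step: at step 8 it is 32.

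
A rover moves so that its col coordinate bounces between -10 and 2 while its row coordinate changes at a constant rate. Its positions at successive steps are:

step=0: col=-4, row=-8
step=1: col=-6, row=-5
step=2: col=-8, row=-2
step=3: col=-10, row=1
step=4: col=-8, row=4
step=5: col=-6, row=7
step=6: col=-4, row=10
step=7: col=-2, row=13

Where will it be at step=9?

The col coordinate reflects between -10 and 2, moving 2 per step.
  step 8: -2 → 0
  step 9: 0 → 2
The row coordinate changes by +3 each step: at step 9 it is 19.

col=2, row=19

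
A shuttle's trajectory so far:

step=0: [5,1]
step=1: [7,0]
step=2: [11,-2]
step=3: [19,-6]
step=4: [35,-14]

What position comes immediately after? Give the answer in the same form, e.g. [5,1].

[67,-30]

The jumps are [+2,-1], [+4,-2], [+8,-4], [+16,-8] — a geometric progression with ratio 2.
step 5: [35,-14] + [+32,-16] → [67,-30]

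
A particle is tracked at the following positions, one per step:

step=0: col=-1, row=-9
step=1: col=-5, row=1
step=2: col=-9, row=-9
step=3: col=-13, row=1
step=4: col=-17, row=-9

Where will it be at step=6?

col=-25, row=-9

The col coordinate changes by -4 each step, so at step 6 it is -1 + 6·(-4) = -25.
The row coordinate repeats the cycle [-9, 1] with period 2; step 6 mod 2 = 0, giving -9.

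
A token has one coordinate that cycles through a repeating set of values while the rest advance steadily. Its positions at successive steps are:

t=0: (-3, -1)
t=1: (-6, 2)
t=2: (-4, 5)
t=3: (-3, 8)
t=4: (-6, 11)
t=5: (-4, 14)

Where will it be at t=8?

(-4, 23)

First: cycles through -3, -6, -4 every 3 steps. Step 8 lands at position 2 of the cycle → -4.
Second: linear, +3 per step → 23 at step 8.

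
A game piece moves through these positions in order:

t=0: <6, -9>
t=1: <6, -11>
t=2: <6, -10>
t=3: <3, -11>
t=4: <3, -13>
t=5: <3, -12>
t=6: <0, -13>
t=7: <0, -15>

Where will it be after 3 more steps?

<-3, -17>

Differencing gives <+0, -2>, <+0, +1>, <-3, -1>, <+0, -2>, <+0, +1>, <-3, -1>, <+0, -2>. This is the pattern <+0, -2>, <+0, +1>, <-3, -1> repeated.
step 8: apply <+0, +1> → <0, -14>
step 9: apply <-3, -1> → <-3, -15>
step 10: apply <+0, -2> → <-3, -17>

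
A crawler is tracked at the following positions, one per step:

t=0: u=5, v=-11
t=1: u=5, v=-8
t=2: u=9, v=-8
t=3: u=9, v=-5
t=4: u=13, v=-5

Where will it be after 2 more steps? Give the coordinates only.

u=17, v=-2

The moves between consecutive positions are (+0, +3), (+4, +0), (+0, +3), (+4, +0); they repeat the 2-cycle [(+0, +3), (+4, +0)].
step 5: apply (+0, +3) → u=13, v=-2
step 6: apply (+4, +0) → u=17, v=-2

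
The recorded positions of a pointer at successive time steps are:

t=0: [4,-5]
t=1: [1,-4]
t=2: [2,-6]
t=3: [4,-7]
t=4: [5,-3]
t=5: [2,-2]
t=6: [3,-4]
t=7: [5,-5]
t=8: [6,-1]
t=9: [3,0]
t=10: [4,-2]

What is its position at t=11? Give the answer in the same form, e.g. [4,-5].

[6,-3]

The moves between consecutive positions are [-3,+1], [+1,-2], [+2,-1], [+1,+4], [-3,+1], [+1,-2], [+2,-1], [+1,+4], [-3,+1], [+1,-2]; they repeat the 4-cycle [[-3,+1], [+1,-2], [+2,-1], [+1,+4]].
step 11: apply [+2,-1] → [6,-3]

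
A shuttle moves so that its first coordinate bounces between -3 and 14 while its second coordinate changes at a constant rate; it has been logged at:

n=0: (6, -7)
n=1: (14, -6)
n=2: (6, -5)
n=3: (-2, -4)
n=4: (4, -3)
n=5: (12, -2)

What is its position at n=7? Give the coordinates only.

(0, 0)

The first coordinate reflects between -3 and 14, moving 8 per step.
  step 6: 12 → 8
  step 7: 8 → 0
The second coordinate changes by +1 each step: at step 7 it is 0.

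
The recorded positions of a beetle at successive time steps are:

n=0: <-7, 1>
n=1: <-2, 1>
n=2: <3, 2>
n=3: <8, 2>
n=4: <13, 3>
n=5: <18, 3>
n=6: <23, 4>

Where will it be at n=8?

Differencing gives <+5, +0>, <+5, +1>, <+5, +0>, <+5, +1>, <+5, +0>, <+5, +1>. This is the pattern <+5, +0>, <+5, +1> repeated.
step 7: apply <+5, +0> → <28, 4>
step 8: apply <+5, +1> → <33, 5>

<33, 5>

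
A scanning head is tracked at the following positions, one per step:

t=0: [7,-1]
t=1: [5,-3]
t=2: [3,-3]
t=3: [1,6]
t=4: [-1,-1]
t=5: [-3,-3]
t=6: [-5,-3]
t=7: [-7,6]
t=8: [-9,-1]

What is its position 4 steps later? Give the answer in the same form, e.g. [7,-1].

First: linear, -2 per step → -17 at step 12.
Second: cycles through -1, -3, -3, 6 every 4 steps. Step 12 lands at position 0 of the cycle → -1.

[-17,-1]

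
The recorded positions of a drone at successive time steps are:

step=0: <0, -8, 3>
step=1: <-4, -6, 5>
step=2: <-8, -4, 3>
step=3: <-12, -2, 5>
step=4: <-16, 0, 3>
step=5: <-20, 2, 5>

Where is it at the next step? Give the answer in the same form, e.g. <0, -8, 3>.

First: linear, -4 per step → -24 at step 6.
Second: linear, +2 per step → 4 at step 6.
Third: cycles through 3, 5 every 2 steps. Step 6 lands at position 0 of the cycle → 3.

<-24, 4, 3>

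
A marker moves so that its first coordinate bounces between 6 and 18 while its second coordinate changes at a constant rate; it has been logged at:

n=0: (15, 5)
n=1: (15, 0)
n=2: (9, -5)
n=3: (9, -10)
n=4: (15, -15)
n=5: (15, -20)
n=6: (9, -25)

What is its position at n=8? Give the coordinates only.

The first coordinate travels 6 per step and bounces off the walls at 6 and 18.
  step 7: 9 → 9
  step 8: 9 → 15
The second coordinate changes by -5 each step: at step 8 it is -35.

(15, -35)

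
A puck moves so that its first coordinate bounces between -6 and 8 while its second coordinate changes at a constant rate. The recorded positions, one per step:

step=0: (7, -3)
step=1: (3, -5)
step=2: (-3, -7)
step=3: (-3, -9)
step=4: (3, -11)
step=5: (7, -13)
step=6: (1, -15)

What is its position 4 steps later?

(5, -23)

The first coordinate reflects between -6 and 8, moving 6 per step.
  step 7: 1 → -5
  step 8: -5 → -1
  step 9: -1 → 5
  step 10: 5 → 5
The second coordinate changes by -2 each step: at step 10 it is -23.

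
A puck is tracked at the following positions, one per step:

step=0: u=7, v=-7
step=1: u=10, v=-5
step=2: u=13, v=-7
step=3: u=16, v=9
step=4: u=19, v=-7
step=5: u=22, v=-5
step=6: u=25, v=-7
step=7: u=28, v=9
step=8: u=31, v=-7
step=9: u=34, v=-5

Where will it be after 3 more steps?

The u coordinate changes by +3 each step, so at step 12 it is 7 + 12·(3) = 43.
The v coordinate repeats the cycle [-7, -5, -7, 9] with period 4; step 12 mod 4 = 0, giving -7.

u=43, v=-7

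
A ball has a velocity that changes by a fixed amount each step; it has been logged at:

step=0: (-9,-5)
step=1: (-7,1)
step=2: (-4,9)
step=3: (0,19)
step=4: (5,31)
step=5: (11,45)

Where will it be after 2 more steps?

(26,79)

Taking differences between consecutive positions: (+2,+6), (+3,+8), (+4,+10), (+5,+12), (+6,+14). These grow by (+1,+2) each step.
step 6: (11,45) + (+7,+16) → (18,61)
step 7: (18,61) + (+8,+18) → (26,79)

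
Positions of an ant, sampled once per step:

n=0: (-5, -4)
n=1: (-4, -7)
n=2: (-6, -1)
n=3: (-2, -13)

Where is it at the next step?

(-10, 11)

Consecutive displacements (+1, -3), (-2, +6), (+4, -12) scale by a factor of -2 each step.
step 4: (-2, -13) + (-8, +24) → (-10, 11)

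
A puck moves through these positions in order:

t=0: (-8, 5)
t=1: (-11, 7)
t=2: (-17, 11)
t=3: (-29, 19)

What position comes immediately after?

(-53, 35)

Step-to-step displacements: (-3, +2), (-6, +4), (-12, +8); each is 2× the previous.
step 4: (-29, 19) + (-24, +16) → (-53, 35)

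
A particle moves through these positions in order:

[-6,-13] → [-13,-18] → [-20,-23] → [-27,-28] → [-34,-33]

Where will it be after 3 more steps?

The position changes by [-7,-5] every step.
step 5: [-34,-33] + [-7,-5] → [-41,-38]
step 6: [-41,-38] + [-7,-5] → [-48,-43]
step 7: [-48,-43] + [-7,-5] → [-55,-48]

[-55,-48]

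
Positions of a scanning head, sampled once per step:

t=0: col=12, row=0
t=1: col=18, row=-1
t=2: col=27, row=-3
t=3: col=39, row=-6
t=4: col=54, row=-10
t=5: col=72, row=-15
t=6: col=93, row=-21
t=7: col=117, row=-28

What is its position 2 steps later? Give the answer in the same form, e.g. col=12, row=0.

First differences are (+6, -1), (+9, -2), (+12, -3), (+15, -4), (+18, -5), (+21, -6), (+24, -7); their common second difference is (+3, -1) (constant acceleration).
step 8: col=117, row=-28 + (+27, -8) → col=144, row=-36
step 9: col=144, row=-36 + (+30, -9) → col=174, row=-45

col=174, row=-45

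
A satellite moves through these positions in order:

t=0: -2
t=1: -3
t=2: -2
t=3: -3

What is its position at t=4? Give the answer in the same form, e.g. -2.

-2

Step-to-step displacements: -1, +1, -1; each is -1× the previous.
step 4: -3 + 1 → -2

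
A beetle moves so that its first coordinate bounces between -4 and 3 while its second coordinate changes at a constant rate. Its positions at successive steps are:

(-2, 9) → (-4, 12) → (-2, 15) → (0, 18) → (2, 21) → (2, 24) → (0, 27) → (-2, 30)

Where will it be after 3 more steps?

(0, 39)

The first coordinate reflects between -4 and 3, moving 2 per step.
  step 8: -2 → -4
  step 9: -4 → -2
  step 10: -2 → 0
The second coordinate changes by +3 each step: at step 10 it is 39.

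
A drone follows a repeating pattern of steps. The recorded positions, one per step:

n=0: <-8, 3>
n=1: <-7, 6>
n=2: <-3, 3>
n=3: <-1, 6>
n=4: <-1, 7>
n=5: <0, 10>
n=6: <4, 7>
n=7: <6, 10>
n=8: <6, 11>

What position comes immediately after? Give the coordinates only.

<7, 14>

Step-to-step displacements: <+1, +3>, <+4, -3>, <+2, +3>, <+0, +1>, <+1, +3>, <+4, -3>, <+2, +3>, <+0, +1> — a repeating cycle of length 4.
step 9: apply <+1, +3> → <7, 14>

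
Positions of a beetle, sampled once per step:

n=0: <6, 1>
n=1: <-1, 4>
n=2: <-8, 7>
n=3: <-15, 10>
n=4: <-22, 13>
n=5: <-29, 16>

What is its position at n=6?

<-36, 19>

Each step adds <-7, +3> to the position.
step 6: <-29, 16> + <-7, +3> → <-36, 19>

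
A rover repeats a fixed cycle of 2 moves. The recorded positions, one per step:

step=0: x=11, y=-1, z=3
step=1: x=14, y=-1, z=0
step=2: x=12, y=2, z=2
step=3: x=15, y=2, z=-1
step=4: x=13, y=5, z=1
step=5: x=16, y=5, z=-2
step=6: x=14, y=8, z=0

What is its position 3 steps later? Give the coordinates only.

x=18, y=11, z=-4

Differencing gives (+3, +0, -3), (-2, +3, +2), (+3, +0, -3), (-2, +3, +2), (+3, +0, -3), (-2, +3, +2). This is the pattern (+3, +0, -3), (-2, +3, +2) repeated.
step 7: apply (+3, +0, -3) → x=17, y=8, z=-3
step 8: apply (-2, +3, +2) → x=15, y=11, z=-1
step 9: apply (+3, +0, -3) → x=18, y=11, z=-4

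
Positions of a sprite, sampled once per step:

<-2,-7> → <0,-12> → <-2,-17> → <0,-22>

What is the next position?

<-2,-27>

First: cycles through -2, 0 every 2 steps. Step 4 lands at position 0 of the cycle → -2.
Second: linear, -5 per step → -27 at step 4.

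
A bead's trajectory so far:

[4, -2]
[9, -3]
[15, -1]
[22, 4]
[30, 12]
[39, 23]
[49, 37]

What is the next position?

First differences are [+5, -1], [+6, +2], [+7, +5], [+8, +8], [+9, +11], [+10, +14]; their common second difference is [+1, +3] (constant acceleration).
step 7: [49, 37] + [+11, +17] → [60, 54]

[60, 54]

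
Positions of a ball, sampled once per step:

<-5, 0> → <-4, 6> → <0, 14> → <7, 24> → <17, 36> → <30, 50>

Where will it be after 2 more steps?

<65, 84>

Successive displacements: <+1, +6>, <+4, +8>, <+7, +10>, <+10, +12>, <+13, +14> — each changes by <+3, +2>.
step 6: <30, 50> + <+16, +16> → <46, 66>
step 7: <46, 66> + <+19, +18> → <65, 84>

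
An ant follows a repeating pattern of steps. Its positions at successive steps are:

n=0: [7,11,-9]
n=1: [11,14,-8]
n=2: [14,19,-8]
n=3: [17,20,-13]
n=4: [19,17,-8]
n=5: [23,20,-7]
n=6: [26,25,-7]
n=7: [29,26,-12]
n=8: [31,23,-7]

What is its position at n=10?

[38,31,-6]

Step-to-step displacements: [+4,+3,+1], [+3,+5,+0], [+3,+1,-5], [+2,-3,+5], [+4,+3,+1], [+3,+5,+0], [+3,+1,-5], [+2,-3,+5] — a repeating cycle of length 4.
step 9: apply [+4,+3,+1] → [35,26,-6]
step 10: apply [+3,+5,+0] → [38,31,-6]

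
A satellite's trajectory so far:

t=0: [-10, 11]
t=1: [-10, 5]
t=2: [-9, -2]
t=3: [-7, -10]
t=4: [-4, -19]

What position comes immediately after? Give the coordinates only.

[0, -29]

Taking differences between consecutive positions: [+0, -6], [+1, -7], [+2, -8], [+3, -9]. These grow by [+1, -1] each step.
step 5: [-4, -19] + [+4, -10] → [0, -29]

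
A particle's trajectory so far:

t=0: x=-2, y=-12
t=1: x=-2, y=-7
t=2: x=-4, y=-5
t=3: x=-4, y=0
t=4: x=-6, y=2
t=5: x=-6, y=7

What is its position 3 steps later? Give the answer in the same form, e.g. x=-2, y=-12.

Step-to-step displacements: (+0,+5), (-2,+2), (+0,+5), (-2,+2), (+0,+5) — a repeating cycle of length 2.
step 6: apply (-2,+2) → x=-8, y=9
step 7: apply (+0,+5) → x=-8, y=14
step 8: apply (-2,+2) → x=-10, y=16

x=-10, y=16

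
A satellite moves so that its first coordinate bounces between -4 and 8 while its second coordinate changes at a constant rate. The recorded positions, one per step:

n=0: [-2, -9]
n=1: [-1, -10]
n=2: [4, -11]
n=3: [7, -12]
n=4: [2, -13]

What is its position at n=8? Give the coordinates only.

The first coordinate travels 5 per step and bounces off the walls at -4 and 8.
  step 5: 2 → -3
  step 6: -3 → 0
  step 7: 0 → 5
  step 8: 5 → 6
The second coordinate changes by -1 each step: at step 8 it is -17.

[6, -17]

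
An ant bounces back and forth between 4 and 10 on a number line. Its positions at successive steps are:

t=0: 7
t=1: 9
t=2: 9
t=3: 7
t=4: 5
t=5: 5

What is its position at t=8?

9

The value reflects between 4 and 10, moving 2 per step.
  step 6: 5 → 7
  step 7: 7 → 9
  step 8: 9 → 9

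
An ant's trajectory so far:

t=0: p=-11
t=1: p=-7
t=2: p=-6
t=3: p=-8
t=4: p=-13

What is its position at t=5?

First differences are +4, +1, -2, -5; their common second difference is -3 (constant acceleration).
step 5: -13 − 8 → p=-21

p=-21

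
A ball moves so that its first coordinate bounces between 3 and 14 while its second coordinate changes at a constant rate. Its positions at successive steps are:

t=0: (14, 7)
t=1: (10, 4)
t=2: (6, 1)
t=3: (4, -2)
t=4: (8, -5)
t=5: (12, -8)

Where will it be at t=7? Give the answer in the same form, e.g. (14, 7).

(8, -14)

The first coordinate reflects between 3 and 14, moving 4 per step.
  step 6: 12 → 12
  step 7: 12 → 8
The second coordinate changes by -3 each step: at step 7 it is -14.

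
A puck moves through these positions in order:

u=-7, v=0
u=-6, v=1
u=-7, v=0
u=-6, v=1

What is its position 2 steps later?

u=-6, v=1

Step-to-step displacements: (+1, +1), (-1, -1), (+1, +1); each is -1× the previous.
step 4: u=-6, v=1 + (-1, -1) → u=-7, v=0
step 5: u=-7, v=0 + (+1, +1) → u=-6, v=1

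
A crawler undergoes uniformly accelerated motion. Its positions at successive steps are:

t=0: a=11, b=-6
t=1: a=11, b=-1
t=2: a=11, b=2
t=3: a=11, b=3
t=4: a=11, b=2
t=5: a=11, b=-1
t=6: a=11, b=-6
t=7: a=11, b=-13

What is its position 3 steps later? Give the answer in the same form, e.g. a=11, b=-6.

Successive displacements: (+0,+5), (+0,+3), (+0,+1), (+0,-1), (+0,-3), (+0,-5), (+0,-7) — each changes by (+0,-2).
step 8: a=11, b=-13 + (+0,-9) → a=11, b=-22
step 9: a=11, b=-22 + (+0,-11) → a=11, b=-33
step 10: a=11, b=-33 + (+0,-13) → a=11, b=-46

a=11, b=-46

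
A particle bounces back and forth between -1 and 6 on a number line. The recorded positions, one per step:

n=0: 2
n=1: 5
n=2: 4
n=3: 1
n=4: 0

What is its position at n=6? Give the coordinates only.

The value reflects between -1 and 6, moving 3 per step.
  step 5: 0 → 3
  step 6: 3 → 6

6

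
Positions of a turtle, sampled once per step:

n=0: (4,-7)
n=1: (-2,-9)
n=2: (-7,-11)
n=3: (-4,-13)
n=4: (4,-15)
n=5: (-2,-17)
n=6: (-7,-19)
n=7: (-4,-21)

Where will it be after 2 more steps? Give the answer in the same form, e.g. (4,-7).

(-2,-25)

The first coordinate repeats the cycle [4, -2, -7, -4] with period 4; step 9 mod 4 = 1, giving -2.
The second coordinate changes by -2 each step, so at step 9 it is -7 + 9·(-2) = -25.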